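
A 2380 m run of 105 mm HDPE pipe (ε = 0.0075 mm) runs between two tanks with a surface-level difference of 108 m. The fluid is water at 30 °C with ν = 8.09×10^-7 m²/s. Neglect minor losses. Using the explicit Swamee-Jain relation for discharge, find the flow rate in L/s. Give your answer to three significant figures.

Swamee-Jain (Type II): Q = -0.965·√(gD⁵h_f/L)·ln[ε/(3.7D) + √(3.17ν²L/(gD³h_f))]
√(gD⁵h_f/L) = √(9.81·0.105⁵·108/2380) = 0.002384
ε/(3.7D) = 1.93×10^-5; √(3.17ν²L/(gD³h_f)) = 6.35×10^-5
Q = -0.965·0.002384·ln(8.276×10^-5) = 0.02162 m³/s
Check: V = 2.50 m/s, Re = 3.24×10^5, f = 0.01498, h_f = 108 m ≈ 108 m ✓

Q ≈ 21.6 L/s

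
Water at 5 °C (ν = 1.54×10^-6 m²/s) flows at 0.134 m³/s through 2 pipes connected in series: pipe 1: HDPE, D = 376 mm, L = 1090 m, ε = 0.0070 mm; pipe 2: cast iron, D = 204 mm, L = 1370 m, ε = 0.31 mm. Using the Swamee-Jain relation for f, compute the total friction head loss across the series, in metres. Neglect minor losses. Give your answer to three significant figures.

H ≈ 132 m

Pipe 1: V = 1.207 m/s, Re = 2.95×10^5, ε/D = 1.86×10^-5, f = 0.01464, h_1 = f(L/D)V²/2g = 3.150 m
Pipe 2: V = 4.100 m/s, Re = 5.43×10^5, ε/D = 0.00152, f = 0.02232, h_2 = f(L/D)V²/2g = 128.4 m
Series → Q common, losses add: H = Σh = 131.6 m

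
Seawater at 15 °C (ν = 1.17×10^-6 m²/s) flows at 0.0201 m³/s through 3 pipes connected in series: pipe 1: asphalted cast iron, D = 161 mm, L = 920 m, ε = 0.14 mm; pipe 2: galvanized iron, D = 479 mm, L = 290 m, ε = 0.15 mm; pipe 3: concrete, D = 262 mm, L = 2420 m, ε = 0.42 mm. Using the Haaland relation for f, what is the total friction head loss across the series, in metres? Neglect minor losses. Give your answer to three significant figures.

H ≈ 7.53 m

Pipe 1: V = 0.9873 m/s, Re = 1.36×10^5, ε/D = 8.70×10^-4, f = 0.02093, h_1 = f(L/D)V²/2g = 5.942 m
Pipe 2: V = 0.1115 m/s, Re = 4.57×10^4, ε/D = 3.13×10^-4, f = 0.02205, h_2 = f(L/D)V²/2g = 0.008464 m
Pipe 3: V = 0.3728 m/s, Re = 8.35×10^4, ε/D = 0.00160, f = 0.02418, h_3 = f(L/D)V²/2g = 1.582 m
Series → Q common, losses add: H = Σh = 7.533 m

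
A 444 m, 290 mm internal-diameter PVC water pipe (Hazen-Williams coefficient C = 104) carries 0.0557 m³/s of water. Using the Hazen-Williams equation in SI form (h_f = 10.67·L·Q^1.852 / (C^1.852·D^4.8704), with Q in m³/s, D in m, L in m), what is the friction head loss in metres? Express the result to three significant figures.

h_f ≈ 1.72 m

h_f = 10.67·444·0.0557^1.852 / (104^1.852·0.290^4.8704) = 1.721 m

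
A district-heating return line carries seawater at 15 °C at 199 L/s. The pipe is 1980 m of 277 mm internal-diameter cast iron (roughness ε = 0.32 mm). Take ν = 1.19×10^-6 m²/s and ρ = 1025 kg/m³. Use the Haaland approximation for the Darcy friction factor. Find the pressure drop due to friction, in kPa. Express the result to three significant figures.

V = 4Q/(πD²) = 4·0.199/(π·0.277²) = 3.302 m/s
Re = VD/ν = 3.302·0.277/1.19×10^-6 = 7.69×10^5 → turbulent
ε/D = 0.32/277 = 0.00116
Haaland: f = 0.02070
h_f = f(L/D)V²/(2g) = 0.02070·(1980/0.277)·3.302²/(2·9.81) = 82.22 m
Δp = ρg·h_f = 1025·9.81·82.22 = 826.7 kPa

Δp ≈ 827 kPa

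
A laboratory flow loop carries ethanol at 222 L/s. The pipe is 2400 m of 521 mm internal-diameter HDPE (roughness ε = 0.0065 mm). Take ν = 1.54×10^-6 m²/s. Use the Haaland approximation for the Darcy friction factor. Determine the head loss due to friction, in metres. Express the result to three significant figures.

V = 4Q/(πD²) = 4·0.222/(π·0.521²) = 1.041 m/s
Re = VD/ν = 1.041·0.521/1.54×10^-6 = 3.52×10^5 → turbulent
ε/D = 0.0065/521 = 1.25×10^-5
Haaland: f = 0.01403
h_f = f(L/D)V²/(2g) = 0.01403·(2400/0.521)·1.041²/(2·9.81) = 3.573 m

h_f ≈ 3.57 m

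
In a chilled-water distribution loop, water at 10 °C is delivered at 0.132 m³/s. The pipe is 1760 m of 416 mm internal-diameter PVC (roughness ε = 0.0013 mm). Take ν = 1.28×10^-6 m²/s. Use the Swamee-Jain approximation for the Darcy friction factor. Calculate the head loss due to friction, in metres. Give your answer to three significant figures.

h_f ≈ 2.90 m

V = 4Q/(πD²) = 4·0.132/(π·0.416²) = 0.9712 m/s
Re = VD/ν = 0.9712·0.416/1.28×10^-6 = 3.16×10^5 → turbulent
ε/D = 0.0013/416 = 3.12×10^-6
Swamee-Jain: f = 0.01428
h_f = f(L/D)V²/(2g) = 0.01428·(1760/0.416)·0.9712²/(2·9.81) = 2.904 m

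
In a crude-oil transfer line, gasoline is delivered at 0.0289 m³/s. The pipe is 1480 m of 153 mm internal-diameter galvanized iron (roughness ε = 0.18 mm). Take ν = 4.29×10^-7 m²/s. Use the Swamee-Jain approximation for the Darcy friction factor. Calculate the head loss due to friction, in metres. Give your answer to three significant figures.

h_f ≈ 25.6 m

V = 4Q/(πD²) = 4·0.0289/(π·0.153²) = 1.572 m/s
Re = VD/ν = 1.572·0.153/4.29×10^-7 = 5.61×10^5 → turbulent
ε/D = 0.18/153 = 0.00118
Swamee-Jain: f = 0.02103
h_f = f(L/D)V²/(2g) = 0.02103·(1480/0.153)·1.572²/(2·9.81) = 25.62 m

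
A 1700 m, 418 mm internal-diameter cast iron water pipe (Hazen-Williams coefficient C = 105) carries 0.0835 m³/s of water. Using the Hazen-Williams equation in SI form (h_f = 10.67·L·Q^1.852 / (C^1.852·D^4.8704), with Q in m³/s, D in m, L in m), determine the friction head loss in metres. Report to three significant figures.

h_f ≈ 2.31 m

h_f = 10.67·1700·0.0835^1.852 / (105^1.852·0.418^4.8704) = 2.309 m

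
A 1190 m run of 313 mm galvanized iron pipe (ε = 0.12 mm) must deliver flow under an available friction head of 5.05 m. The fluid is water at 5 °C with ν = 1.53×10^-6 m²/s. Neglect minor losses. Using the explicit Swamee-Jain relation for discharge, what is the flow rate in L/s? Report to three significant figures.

Q ≈ 93.1 L/s

Swamee-Jain (Type II): Q = -0.965·√(gD⁵h_f/L)·ln[ε/(3.7D) + √(3.17ν²L/(gD³h_f))]
√(gD⁵h_f/L) = √(9.81·0.313⁵·5.05/1190) = 0.01118
ε/(3.7D) = 1.04×10^-4; √(3.17ν²L/(gD³h_f)) = 7.62×10^-5
Q = -0.965·0.01118·ln(1.799×10^-4) = 0.09306 m³/s
Check: V = 1.21 m/s, Re = 2.47×10^5, f = 0.01792, h_f = 5.08 m ≈ 5.05 m ✓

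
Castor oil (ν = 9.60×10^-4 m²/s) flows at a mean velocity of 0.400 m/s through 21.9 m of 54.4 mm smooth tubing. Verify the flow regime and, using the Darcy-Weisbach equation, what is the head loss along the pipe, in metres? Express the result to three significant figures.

Re = VD/ν = 0.400·0.05440/9.60×10^-4 = 22.7 → laminar (Re < 2300)
f = 64/Re = 2.824
h_f = f(L/D)V²/(2g) = 2.824·(21.9/0.05440)·0.400²/(2·9.81) = 9.270 m

h_f ≈ 9.27 m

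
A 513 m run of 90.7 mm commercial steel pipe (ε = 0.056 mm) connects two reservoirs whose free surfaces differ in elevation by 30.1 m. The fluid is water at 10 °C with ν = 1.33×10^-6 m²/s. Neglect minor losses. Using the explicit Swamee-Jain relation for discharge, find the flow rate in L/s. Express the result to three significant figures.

Swamee-Jain (Type II): Q = -0.965·√(gD⁵h_f/L)·ln[ε/(3.7D) + √(3.17ν²L/(gD³h_f))]
√(gD⁵h_f/L) = √(9.81·0.0907⁵·30.1/513) = 0.001880
ε/(3.7D) = 1.67×10^-4; √(3.17ν²L/(gD³h_f)) = 1.14×10^-4
Q = -0.965·0.001880·ln(2.811×10^-4) = 0.01483 m³/s
Check: V = 2.30 m/s, Re = 1.57×10^5, f = 0.01995, h_f = 30.3 m ≈ 30.1 m ✓

Q ≈ 14.8 L/s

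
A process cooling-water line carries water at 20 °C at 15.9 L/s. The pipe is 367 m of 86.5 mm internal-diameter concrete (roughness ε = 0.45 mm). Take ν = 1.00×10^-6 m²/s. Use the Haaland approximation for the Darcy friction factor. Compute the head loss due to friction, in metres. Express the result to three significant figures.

h_f ≈ 49.3 m

V = 4Q/(πD²) = 4·0.0159/(π·0.0865²) = 2.706 m/s
Re = VD/ν = 2.706·0.0865/1.00×10^-6 = 2.34×10^5 → turbulent
ε/D = 0.45/86.5 = 0.00520
Haaland: f = 0.03116
h_f = f(L/D)V²/(2g) = 0.03116·(367/0.0865)·2.706²/(2·9.81) = 49.32 m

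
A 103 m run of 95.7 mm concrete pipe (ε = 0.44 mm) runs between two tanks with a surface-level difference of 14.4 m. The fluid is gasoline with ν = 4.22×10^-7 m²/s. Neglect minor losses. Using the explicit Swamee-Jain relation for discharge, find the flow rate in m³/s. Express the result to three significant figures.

Q ≈ 0.0214 m³/s

Swamee-Jain (Type II): Q = -0.965·√(gD⁵h_f/L)·ln[ε/(3.7D) + √(3.17ν²L/(gD³h_f))]
√(gD⁵h_f/L) = √(9.81·0.0957⁵·14.4/103) = 0.003318
ε/(3.7D) = 0.00124; √(3.17ν²L/(gD³h_f)) = 2.17×10^-5
Q = -0.965·0.003318·ln(0.001264) = 0.02137 m³/s
Check: V = 2.97 m/s, Re = 6.74×10^5, f = 0.02984, h_f = 14.4 m ≈ 14.4 m ✓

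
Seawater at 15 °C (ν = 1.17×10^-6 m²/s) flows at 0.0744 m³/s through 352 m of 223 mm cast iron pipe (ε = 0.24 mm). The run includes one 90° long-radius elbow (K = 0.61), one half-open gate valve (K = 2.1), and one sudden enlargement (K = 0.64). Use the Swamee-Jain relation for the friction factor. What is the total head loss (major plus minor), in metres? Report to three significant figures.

H_L ≈ 6.72 m

V = 4Q/(πD²) = 1.905 m/s; V²/2g = 0.1849 m
Re = 3.63×10^5, ε/D = 0.00108 → f = 0.02090 (Swamee-Jain)
Major: h_f = f(L/D)·V²/2g = 0.02090·1578·0.1849 = 6.101 m
Minor: ΣK = 3.35; h_m = ΣK·V²/2g = 0.6196 m
Total H_L = 6.101 + 0.6196 = 6.720 m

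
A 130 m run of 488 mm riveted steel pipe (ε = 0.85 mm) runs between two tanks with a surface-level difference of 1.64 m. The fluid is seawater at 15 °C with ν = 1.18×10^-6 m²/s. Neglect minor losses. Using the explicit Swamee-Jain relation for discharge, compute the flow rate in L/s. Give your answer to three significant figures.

Q ≈ 431 L/s

Swamee-Jain (Type II): Q = -0.965·√(gD⁵h_f/L)·ln[ε/(3.7D) + √(3.17ν²L/(gD³h_f))]
√(gD⁵h_f/L) = √(9.81·0.488⁵·1.64/130) = 0.05852
ε/(3.7D) = 4.71×10^-4; √(3.17ν²L/(gD³h_f)) = 1.75×10^-5
Q = -0.965·0.05852·ln(4.883×10^-4) = 0.4306 m³/s
Check: V = 2.30 m/s, Re = 9.52×10^5, f = 0.02288, h_f = 1.65 m ≈ 1.64 m ✓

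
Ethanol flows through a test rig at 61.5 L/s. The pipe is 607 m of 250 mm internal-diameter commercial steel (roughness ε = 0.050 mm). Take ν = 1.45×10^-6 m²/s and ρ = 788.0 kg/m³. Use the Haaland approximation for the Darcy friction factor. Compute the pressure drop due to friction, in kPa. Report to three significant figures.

V = 4Q/(πD²) = 4·0.0615/(π·0.250²) = 1.253 m/s
Re = VD/ν = 1.253·0.250/1.45×10^-6 = 2.16×10^5 → turbulent
ε/D = 0.050/250 = 2.00×10^-4
Haaland: f = 0.01670
h_f = f(L/D)V²/(2g) = 0.01670·(607/0.250)·1.253²/(2·9.81) = 3.245 m
Δp = ρg·h_f = 788.0·9.81·3.245 = 25.08 kPa

Δp ≈ 25.1 kPa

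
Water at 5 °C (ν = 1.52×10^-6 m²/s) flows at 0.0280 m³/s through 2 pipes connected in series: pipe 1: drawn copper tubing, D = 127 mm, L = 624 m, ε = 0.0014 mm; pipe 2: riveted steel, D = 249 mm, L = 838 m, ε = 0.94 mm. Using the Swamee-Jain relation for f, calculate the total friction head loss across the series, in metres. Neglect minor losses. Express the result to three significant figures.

H ≈ 21.1 m

Pipe 1: V = 2.210 m/s, Re = 1.85×10^5, ε/D = 1.10×10^-5, f = 0.01587, h_1 = f(L/D)V²/2g = 19.42 m
Pipe 2: V = 0.5750 m/s, Re = 9.42×10^4, ε/D = 0.00378, f = 0.02939, h_2 = f(L/D)V²/2g = 1.667 m
Series → Q common, losses add: H = Σh = 21.09 m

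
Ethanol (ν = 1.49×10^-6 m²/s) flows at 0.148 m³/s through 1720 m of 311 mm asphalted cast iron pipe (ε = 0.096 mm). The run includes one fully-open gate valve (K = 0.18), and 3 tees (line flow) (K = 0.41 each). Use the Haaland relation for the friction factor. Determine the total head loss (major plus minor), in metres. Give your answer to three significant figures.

V = 4Q/(πD²) = 1.948 m/s; V²/2g = 0.1935 m
Re = 4.07×10^5, ε/D = 3.09×10^-4 → f = 0.01645 (Haaland)
Major: h_f = f(L/D)·V²/2g = 0.01645·5531·0.1935 = 17.61 m
Minor: ΣK = 1.41; h_m = ΣK·V²/2g = 0.2728 m
Total H_L = 17.61 + 0.2728 = 17.88 m

H_L ≈ 17.9 m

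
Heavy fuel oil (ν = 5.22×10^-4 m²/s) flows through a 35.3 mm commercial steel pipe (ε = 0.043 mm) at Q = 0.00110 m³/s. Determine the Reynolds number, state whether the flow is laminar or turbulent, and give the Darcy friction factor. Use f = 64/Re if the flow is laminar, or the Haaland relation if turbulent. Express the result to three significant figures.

Re ≈ 76.0; laminar; f = 64/Re ≈ 0.842

V = 4Q/(πD²) = 1.124 m/s
Re = VD/ν = 1.124·0.0353/5.22×10^-4 = 76.0
Re < 2300 → laminar → f = 64/Re = 0.8420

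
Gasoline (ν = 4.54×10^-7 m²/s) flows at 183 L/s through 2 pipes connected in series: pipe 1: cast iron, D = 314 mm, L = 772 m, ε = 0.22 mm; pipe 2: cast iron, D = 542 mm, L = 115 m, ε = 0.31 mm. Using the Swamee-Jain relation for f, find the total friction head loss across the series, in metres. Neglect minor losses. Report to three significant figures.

H ≈ 13.0 m

Pipe 1: V = 2.363 m/s, Re = 1.63×10^6, ε/D = 7.01×10^-4, f = 0.01836, h_1 = f(L/D)V²/2g = 12.85 m
Pipe 2: V = 0.7932 m/s, Re = 9.47×10^5, ε/D = 5.72×10^-4, f = 0.01780, h_2 = f(L/D)V²/2g = 0.1211 m
Series → Q common, losses add: H = Σh = 12.97 m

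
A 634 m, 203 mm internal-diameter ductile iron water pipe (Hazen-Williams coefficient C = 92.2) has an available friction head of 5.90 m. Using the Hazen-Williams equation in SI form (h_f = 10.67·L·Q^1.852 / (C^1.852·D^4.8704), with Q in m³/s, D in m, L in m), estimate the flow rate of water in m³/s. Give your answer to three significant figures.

Rearranging: Q = [h_f·C^1.852·D^4.8704 / (10.67·L)]^(1/1.852)
Q = [5.90·92.2^1.852·0.203^4.8704 / (10.67·634)]^0.540 = 0.03102 m³/s

Q ≈ 0.0310 m³/s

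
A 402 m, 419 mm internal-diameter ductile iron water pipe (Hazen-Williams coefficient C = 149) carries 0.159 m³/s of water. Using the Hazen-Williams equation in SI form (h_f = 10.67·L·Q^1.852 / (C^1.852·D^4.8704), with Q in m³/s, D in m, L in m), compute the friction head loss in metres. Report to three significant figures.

h_f ≈ 0.930 m

h_f = 10.67·402·0.159^1.852 / (149^1.852·0.419^4.8704) = 0.9303 m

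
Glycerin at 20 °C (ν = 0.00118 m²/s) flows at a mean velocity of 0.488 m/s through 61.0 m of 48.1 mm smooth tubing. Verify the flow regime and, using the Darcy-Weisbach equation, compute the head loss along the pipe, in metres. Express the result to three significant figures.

Re = VD/ν = 0.488·0.04810/0.00118 = 19.9 → laminar (Re < 2300)
f = 64/Re = 3.217
h_f = f(L/D)V²/(2g) = 3.217·(61.0/0.04810)·0.488²/(2·9.81) = 49.52 m

h_f ≈ 49.5 m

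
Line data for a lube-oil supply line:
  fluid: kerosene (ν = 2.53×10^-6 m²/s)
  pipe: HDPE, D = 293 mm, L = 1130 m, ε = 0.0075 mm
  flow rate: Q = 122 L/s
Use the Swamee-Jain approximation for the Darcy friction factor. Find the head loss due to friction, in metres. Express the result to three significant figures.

V = 4Q/(πD²) = 4·0.122/(π·0.293²) = 1.809 m/s
Re = VD/ν = 1.809·0.293/2.53×10^-6 = 2.10×10^5 → turbulent
ε/D = 0.0075/293 = 2.56×10^-5
Swamee-Jain: f = 0.01563
h_f = f(L/D)V²/(2g) = 0.01563·(1130/0.293)·1.809²/(2·9.81) = 10.06 m

h_f ≈ 10.1 m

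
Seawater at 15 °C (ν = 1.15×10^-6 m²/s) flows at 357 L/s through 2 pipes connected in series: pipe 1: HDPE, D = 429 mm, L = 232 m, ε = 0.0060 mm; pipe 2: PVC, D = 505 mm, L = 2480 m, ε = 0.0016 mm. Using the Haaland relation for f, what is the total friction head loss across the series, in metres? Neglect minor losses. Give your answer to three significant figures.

H ≈ 11.7 m

Pipe 1: V = 2.470 m/s, Re = 9.21×10^5, ε/D = 1.40×10^-5, f = 0.01199, h_1 = f(L/D)V²/2g = 2.016 m
Pipe 2: V = 1.782 m/s, Re = 7.83×10^5, ε/D = 3.17×10^-6, f = 0.01212, h_2 = f(L/D)V²/2g = 9.639 m
Series → Q common, losses add: H = Σh = 11.66 m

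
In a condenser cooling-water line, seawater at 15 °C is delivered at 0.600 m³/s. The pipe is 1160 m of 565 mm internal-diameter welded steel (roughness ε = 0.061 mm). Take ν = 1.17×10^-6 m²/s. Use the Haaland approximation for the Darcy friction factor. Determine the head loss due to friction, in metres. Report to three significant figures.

V = 4Q/(πD²) = 4·0.600/(π·0.565²) = 2.393 m/s
Re = VD/ν = 2.393·0.565/1.17×10^-6 = 1.16×10^6 → turbulent
ε/D = 0.061/565 = 1.08×10^-4
Haaland: f = 0.01330
h_f = f(L/D)V²/(2g) = 0.01330·(1160/0.565)·2.393²/(2·9.81) = 7.970 m

h_f ≈ 7.97 m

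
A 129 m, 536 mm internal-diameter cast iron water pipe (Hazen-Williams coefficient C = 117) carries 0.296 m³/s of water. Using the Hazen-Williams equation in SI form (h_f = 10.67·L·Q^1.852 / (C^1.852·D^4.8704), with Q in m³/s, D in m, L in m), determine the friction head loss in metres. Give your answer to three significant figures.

h_f = 10.67·129·0.296^1.852 / (117^1.852·0.536^4.8704) = 0.4450 m

h_f ≈ 0.445 m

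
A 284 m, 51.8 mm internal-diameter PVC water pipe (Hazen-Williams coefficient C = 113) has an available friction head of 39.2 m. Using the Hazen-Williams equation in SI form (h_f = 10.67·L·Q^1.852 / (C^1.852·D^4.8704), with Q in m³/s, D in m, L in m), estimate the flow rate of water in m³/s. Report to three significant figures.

Q ≈ 0.00449 m³/s

Rearranging: Q = [h_f·C^1.852·D^4.8704 / (10.67·L)]^(1/1.852)
Q = [39.2·113^1.852·0.0518^4.8704 / (10.67·284)]^0.540 = 0.004492 m³/s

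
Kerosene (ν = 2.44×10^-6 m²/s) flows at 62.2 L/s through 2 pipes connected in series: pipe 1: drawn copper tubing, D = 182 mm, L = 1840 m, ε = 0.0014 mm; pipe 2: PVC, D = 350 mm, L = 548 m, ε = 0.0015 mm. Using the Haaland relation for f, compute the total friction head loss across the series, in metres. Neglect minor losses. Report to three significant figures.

H ≈ 47.4 m

Pipe 1: V = 2.391 m/s, Re = 1.78×10^5, ε/D = 7.69×10^-6, f = 0.01589, h_1 = f(L/D)V²/2g = 46.81 m
Pipe 2: V = 0.6465 m/s, Re = 9.27×10^4, ε/D = 4.29×10^-6, f = 0.01812, h_2 = f(L/D)V²/2g = 0.6044 m
Series → Q common, losses add: H = Σh = 47.42 m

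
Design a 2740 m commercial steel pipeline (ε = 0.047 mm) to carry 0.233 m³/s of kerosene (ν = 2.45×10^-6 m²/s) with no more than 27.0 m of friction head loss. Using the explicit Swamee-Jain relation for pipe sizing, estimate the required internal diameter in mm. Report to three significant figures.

D ≈ 376 mm

Swamee-Jain (Type III): D = 0.66·[ε^1.25·(LQ²/(gh_f))^4.75 + ν·Q^9.4·(L/(gh_f))^5.2]^0.04
LQ²/(gh_f) = 0.5616; L/(gh_f) = 10.34
Term 1 = ε^1.25·(…)^4.75 = 2.51×10^-7; Term 2 = ν·Q^9.4·(…)^5.2 = 5.23×10^-7
D = 0.66·(2.51×10^-7 + 5.23×10^-7)^0.04 = 0.3759 m = 376 mm
Check: V = 2.10 m/s, Re = 3.22×10^5, f = 0.01553, h_f = 25.4 m ≈ 27.0 m ✓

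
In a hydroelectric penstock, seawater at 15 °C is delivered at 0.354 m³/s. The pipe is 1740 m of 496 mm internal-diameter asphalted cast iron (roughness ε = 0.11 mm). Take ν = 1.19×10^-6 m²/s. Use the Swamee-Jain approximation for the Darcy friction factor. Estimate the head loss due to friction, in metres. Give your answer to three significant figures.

h_f ≈ 9.15 m

V = 4Q/(πD²) = 4·0.354/(π·0.496²) = 1.832 m/s
Re = VD/ν = 1.832·0.496/1.19×10^-6 = 7.64×10^5 → turbulent
ε/D = 0.11/496 = 2.22×10^-4
Swamee-Jain: f = 0.01524
h_f = f(L/D)V²/(2g) = 0.01524·(1740/0.496)·1.832²/(2·9.81) = 9.146 m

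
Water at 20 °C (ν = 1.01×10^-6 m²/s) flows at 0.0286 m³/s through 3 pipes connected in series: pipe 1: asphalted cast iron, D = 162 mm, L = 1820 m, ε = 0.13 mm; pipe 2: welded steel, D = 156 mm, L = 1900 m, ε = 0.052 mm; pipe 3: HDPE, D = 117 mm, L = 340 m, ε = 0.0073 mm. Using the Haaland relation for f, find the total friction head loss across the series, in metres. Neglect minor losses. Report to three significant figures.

Pipe 1: V = 1.388 m/s, Re = 2.23×10^5, ε/D = 8.02×10^-4, f = 0.01996, h_1 = f(L/D)V²/2g = 22.00 m
Pipe 2: V = 1.496 m/s, Re = 2.31×10^5, ε/D = 3.33×10^-4, f = 0.01744, h_2 = f(L/D)V²/2g = 24.25 m
Pipe 3: V = 2.660 m/s, Re = 3.08×10^5, ε/D = 6.24×10^-5, f = 0.01483, h_3 = f(L/D)V²/2g = 15.54 m
Series → Q common, losses add: H = Σh = 61.79 m

H ≈ 61.8 m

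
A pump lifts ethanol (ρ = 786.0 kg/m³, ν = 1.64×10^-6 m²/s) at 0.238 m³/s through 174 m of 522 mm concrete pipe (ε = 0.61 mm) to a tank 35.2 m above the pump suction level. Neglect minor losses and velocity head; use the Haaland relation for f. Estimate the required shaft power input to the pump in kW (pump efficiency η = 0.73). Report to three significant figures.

P_shaft ≈ 89.6 kW

V = 4Q/(πD²) = 1.112 m/s; Re = 3.54×10^5; ε/D = 0.00117; f = 0.02110
h_f = f(L/D)V²/2g = 0.4433 m
Total head H = z + h_f = 35.2 + 0.4433 = 35.64 m
P_hyd = ρgQH = 786.0·9.81·0.238·35.64 = 65.41 kW
P_shaft = P_hyd/η = 65.41/0.73 = 89.60 kW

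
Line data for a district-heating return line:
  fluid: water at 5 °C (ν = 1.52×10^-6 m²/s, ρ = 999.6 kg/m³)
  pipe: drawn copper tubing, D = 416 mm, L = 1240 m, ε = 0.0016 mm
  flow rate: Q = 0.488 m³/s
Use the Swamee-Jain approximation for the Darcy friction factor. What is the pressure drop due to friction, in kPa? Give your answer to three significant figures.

Δp ≈ 225 kPa

V = 4Q/(πD²) = 4·0.488/(π·0.416²) = 3.590 m/s
Re = VD/ν = 3.590·0.416/1.52×10^-6 = 9.83×10^5 → turbulent
ε/D = 0.0016/416 = 3.85×10^-6
Swamee-Jain: f = 0.01174
h_f = f(L/D)V²/(2g) = 0.01174·(1240/0.416)·3.590²/(2·9.81) = 22.99 m
Δp = ρg·h_f = 999.6·9.81·22.99 = 225.4 kPa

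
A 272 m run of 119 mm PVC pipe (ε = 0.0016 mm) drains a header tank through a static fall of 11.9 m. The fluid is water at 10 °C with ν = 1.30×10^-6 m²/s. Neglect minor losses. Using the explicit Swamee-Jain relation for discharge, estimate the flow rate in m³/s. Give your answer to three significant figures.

Q ≈ 0.0288 m³/s

Swamee-Jain (Type II): Q = -0.965·√(gD⁵h_f/L)·ln[ε/(3.7D) + √(3.17ν²L/(gD³h_f))]
√(gD⁵h_f/L) = √(9.81·0.119⁵·11.9/272) = 0.003200
ε/(3.7D) = 3.63×10^-6; √(3.17ν²L/(gD³h_f)) = 8.61×10^-5
Q = -0.965·0.003200·ln(8.970×10^-5) = 0.02878 m³/s
Check: V = 2.59 m/s, Re = 2.37×10^5, f = 0.01517, h_f = 11.8 m ≈ 11.9 m ✓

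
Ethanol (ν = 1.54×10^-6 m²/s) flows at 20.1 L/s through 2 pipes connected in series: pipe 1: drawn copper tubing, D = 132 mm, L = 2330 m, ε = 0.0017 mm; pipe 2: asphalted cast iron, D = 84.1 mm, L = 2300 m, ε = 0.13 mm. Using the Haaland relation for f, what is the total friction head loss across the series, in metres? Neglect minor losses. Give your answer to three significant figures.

H ≈ 451 m

Pipe 1: V = 1.469 m/s, Re = 1.26×10^5, ε/D = 1.29×10^-5, f = 0.01705, h_1 = f(L/D)V²/2g = 33.10 m
Pipe 2: V = 3.618 m/s, Re = 1.98×10^5, ε/D = 0.00155, f = 0.02288, h_2 = f(L/D)V²/2g = 417.6 m
Series → Q common, losses add: H = Σh = 450.7 m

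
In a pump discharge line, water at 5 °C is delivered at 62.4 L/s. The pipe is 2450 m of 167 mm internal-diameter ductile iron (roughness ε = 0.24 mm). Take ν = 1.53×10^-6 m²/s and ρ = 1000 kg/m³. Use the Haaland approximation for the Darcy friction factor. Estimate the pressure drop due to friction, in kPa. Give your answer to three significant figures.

V = 4Q/(πD²) = 4·0.0624/(π·0.167²) = 2.849 m/s
Re = VD/ν = 2.849·0.167/1.53×10^-6 = 3.11×10^5 → turbulent
ε/D = 0.24/167 = 0.00144
Haaland: f = 0.02218
h_f = f(L/D)V²/(2g) = 0.02218·(2450/0.167)·2.849²/(2·9.81) = 134.6 m
Δp = ρg·h_f = 1000·9.81·134.6 = 1320 kPa

Δp ≈ 1320 kPa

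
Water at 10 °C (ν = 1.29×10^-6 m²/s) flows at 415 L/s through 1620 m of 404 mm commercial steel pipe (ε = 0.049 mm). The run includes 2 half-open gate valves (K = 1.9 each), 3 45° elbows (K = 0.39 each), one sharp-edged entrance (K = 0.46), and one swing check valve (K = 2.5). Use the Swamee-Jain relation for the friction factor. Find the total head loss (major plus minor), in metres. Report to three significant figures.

V = 4Q/(πD²) = 3.237 m/s; V²/2g = 0.5342 m
Re = 1.01×10^6, ε/D = 1.21×10^-4 → f = 0.01380 (Swamee-Jain)
Major: h_f = f(L/D)·V²/2g = 0.01380·4010·0.5342 = 29.55 m
Minor: ΣK = 7.93; h_m = ΣK·V²/2g = 4.236 m
Total H_L = 29.55 + 4.236 = 33.79 m

H_L ≈ 33.8 m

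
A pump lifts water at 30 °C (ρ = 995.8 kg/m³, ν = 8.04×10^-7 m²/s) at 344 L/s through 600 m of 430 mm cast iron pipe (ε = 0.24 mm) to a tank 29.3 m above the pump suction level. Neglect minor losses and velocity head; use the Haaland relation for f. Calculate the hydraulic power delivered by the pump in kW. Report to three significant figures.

P_hyd ≈ 122 kW

V = 4Q/(πD²) = 2.369 m/s; Re = 1.27×10^6; ε/D = 5.58×10^-4; f = 0.01748
h_f = f(L/D)V²/2g = 6.974 m
Total head H = z + h_f = 29.3 + 6.974 = 36.27 m
P_hyd = ρgQH = 995.8·9.81·0.344·36.27 = 121.9 kW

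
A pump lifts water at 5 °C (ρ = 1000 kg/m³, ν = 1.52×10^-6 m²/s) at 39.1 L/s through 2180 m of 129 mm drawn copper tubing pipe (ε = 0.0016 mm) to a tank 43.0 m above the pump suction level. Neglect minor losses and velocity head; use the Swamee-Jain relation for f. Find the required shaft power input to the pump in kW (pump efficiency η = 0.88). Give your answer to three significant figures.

V = 4Q/(πD²) = 2.992 m/s; Re = 2.54×10^5; ε/D = 1.24×10^-5; f = 0.01497
h_f = f(L/D)V²/2g = 115.4 m
Total head H = z + h_f = 43.0 + 115.4 = 158.4 m
P_hyd = ρgQH = 1000·9.81·0.0391·158.4 = 60.75 kW
P_shaft = P_hyd/η = 60.75/0.88 = 69.03 kW

P_shaft ≈ 69.0 kW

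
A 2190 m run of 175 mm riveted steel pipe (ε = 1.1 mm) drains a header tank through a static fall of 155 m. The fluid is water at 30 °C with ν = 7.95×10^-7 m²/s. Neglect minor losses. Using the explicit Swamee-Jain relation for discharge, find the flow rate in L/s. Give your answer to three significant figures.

Q ≈ 65.6 L/s

Swamee-Jain (Type II): Q = -0.965·√(gD⁵h_f/L)·ln[ε/(3.7D) + √(3.17ν²L/(gD³h_f))]
√(gD⁵h_f/L) = √(9.81·0.175⁵·155/2190) = 0.01068
ε/(3.7D) = 0.00170; √(3.17ν²L/(gD³h_f)) = 2.32×10^-5
Q = -0.965·0.01068·ln(0.001722) = 0.06556 m³/s
Check: V = 2.73 m/s, Re = 6.00×10^5, f = 0.03280, h_f = 155 m ≈ 155 m ✓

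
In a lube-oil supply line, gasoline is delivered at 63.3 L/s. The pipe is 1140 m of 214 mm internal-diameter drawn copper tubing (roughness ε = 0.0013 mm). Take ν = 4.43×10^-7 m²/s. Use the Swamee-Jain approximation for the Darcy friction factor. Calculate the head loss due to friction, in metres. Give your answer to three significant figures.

V = 4Q/(πD²) = 4·0.0633/(π·0.214²) = 1.760 m/s
Re = VD/ν = 1.760·0.214/4.43×10^-7 = 8.50×10^5 → turbulent
ε/D = 0.0013/214 = 6.07×10^-6
Swamee-Jain: f = 0.01207
h_f = f(L/D)V²/(2g) = 0.01207·(1140/0.214)·1.760²/(2·9.81) = 10.15 m

h_f ≈ 10.1 m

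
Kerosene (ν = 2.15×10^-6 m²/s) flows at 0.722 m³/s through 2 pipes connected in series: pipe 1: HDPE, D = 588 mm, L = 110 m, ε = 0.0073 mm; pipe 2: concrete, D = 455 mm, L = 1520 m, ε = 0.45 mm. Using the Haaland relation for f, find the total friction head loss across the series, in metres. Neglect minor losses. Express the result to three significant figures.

Pipe 1: V = 2.659 m/s, Re = 7.27×10^5, ε/D = 1.24×10^-5, f = 0.01242, h_1 = f(L/D)V²/2g = 0.8369 m
Pipe 2: V = 4.440 m/s, Re = 9.40×10^5, ε/D = 9.89×10^-4, f = 0.01991, h_2 = f(L/D)V²/2g = 66.83 m
Series → Q common, losses add: H = Σh = 67.67 m

H ≈ 67.7 m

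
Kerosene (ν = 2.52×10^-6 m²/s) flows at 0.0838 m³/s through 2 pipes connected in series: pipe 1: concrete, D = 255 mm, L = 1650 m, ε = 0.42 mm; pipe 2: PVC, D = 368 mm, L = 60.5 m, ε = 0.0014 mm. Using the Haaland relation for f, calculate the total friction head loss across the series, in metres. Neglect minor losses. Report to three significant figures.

Pipe 1: V = 1.641 m/s, Re = 1.66×10^5, ε/D = 0.00165, f = 0.02337, h_1 = f(L/D)V²/2g = 20.75 m
Pipe 2: V = 0.7879 m/s, Re = 1.15×10^5, ε/D = 3.80×10^-6, f = 0.01733, h_2 = f(L/D)V²/2g = 0.09013 m
Series → Q common, losses add: H = Σh = 20.84 m

H ≈ 20.8 m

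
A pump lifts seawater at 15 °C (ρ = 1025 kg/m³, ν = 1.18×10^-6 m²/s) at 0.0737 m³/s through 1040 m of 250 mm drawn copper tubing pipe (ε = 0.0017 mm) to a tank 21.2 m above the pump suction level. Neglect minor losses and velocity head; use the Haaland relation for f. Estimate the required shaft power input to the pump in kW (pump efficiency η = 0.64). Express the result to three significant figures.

P_shaft ≈ 32.4 kW

V = 4Q/(πD²) = 1.501 m/s; Re = 3.18×10^5; ε/D = 6.80×10^-6; f = 0.01424
h_f = f(L/D)V²/2g = 6.807 m
Total head H = z + h_f = 21.2 + 6.807 = 28.01 m
P_hyd = ρgQH = 1025·9.81·0.0737·28.01 = 20.76 kW
P_shaft = P_hyd/η = 20.76/0.64 = 32.43 kW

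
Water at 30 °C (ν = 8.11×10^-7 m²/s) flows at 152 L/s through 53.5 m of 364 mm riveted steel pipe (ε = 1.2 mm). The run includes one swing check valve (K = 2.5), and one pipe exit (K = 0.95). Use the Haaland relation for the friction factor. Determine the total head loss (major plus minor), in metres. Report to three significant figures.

V = 4Q/(πD²) = 1.461 m/s; V²/2g = 0.1087 m
Re = 6.56×10^5, ε/D = 0.00330 → f = 0.02710 (Haaland)
Major: h_f = f(L/D)·V²/2g = 0.02710·147.0·0.1087 = 0.4332 m
Minor: ΣK = 3.45; h_m = ΣK·V²/2g = 0.3752 m
Total H_L = 0.4332 + 0.3752 = 0.8083 m

H_L ≈ 0.808 m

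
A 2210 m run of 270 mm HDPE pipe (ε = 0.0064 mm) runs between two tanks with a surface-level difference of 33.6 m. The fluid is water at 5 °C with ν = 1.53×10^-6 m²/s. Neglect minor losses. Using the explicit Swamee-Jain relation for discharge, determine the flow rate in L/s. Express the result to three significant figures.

Swamee-Jain (Type II): Q = -0.965·√(gD⁵h_f/L)·ln[ε/(3.7D) + √(3.17ν²L/(gD³h_f))]
√(gD⁵h_f/L) = √(9.81·0.270⁵·33.6/2210) = 0.01463
ε/(3.7D) = 6.41×10^-6; √(3.17ν²L/(gD³h_f)) = 5.03×10^-5
Q = -0.965·0.01463·ln(5.668×10^-5) = 0.1380 m³/s
Check: V = 2.41 m/s, Re = 4.25×10^5, f = 0.01381, h_f = 33.5 m ≈ 33.6 m ✓

Q ≈ 138 L/s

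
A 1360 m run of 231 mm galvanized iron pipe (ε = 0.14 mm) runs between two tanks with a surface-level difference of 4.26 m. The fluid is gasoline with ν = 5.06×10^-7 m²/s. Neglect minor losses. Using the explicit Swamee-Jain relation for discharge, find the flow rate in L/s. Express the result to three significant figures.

Q ≈ 36.7 L/s

Swamee-Jain (Type II): Q = -0.965·√(gD⁵h_f/L)·ln[ε/(3.7D) + √(3.17ν²L/(gD³h_f))]
√(gD⁵h_f/L) = √(9.81·0.231⁵·4.26/1360) = 0.004496
ε/(3.7D) = 1.64×10^-4; √(3.17ν²L/(gD³h_f)) = 4.63×10^-5
Q = -0.965·0.004496·ln(2.101×10^-4) = 0.03674 m³/s
Check: V = 0.877 m/s, Re = 4.00×10^5, f = 0.01860, h_f = 4.29 m ≈ 4.26 m ✓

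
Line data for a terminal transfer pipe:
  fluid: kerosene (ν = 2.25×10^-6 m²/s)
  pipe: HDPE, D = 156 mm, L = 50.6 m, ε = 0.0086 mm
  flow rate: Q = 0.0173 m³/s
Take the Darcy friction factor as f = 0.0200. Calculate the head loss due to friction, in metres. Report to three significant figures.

V = 4Q/(πD²) = 4·0.0173/(π·0.156²) = 0.9051 m/s
h_f = f(L/D)V²/(2g) = 0.02000·(50.6/0.156)·0.9051²/(2·9.81) = 0.2709 m

h_f ≈ 0.271 m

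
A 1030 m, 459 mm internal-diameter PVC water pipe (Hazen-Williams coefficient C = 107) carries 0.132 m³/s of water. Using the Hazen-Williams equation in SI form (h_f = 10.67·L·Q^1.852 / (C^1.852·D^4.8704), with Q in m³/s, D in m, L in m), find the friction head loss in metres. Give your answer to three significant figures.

h_f = 10.67·1030·0.132^1.852 / (107^1.852·0.459^4.8704) = 2.000 m

h_f ≈ 2.00 m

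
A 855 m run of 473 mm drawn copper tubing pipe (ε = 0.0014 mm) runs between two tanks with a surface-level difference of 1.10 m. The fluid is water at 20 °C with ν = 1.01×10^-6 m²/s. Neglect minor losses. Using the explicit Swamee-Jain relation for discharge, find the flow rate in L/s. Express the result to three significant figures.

Q ≈ 165 L/s

Swamee-Jain (Type II): Q = -0.965·√(gD⁵h_f/L)·ln[ε/(3.7D) + √(3.17ν²L/(gD³h_f))]
√(gD⁵h_f/L) = √(9.81·0.473⁵·1.10/855) = 0.01729
ε/(3.7D) = 8.00×10^-7; √(3.17ν²L/(gD³h_f)) = 4.92×10^-5
Q = -0.965·0.01729·ln(5.001×10^-5) = 0.1652 m³/s
Check: V = 0.940 m/s, Re = 4.40×10^5, f = 0.01344, h_f = 1.09 m ≈ 1.10 m ✓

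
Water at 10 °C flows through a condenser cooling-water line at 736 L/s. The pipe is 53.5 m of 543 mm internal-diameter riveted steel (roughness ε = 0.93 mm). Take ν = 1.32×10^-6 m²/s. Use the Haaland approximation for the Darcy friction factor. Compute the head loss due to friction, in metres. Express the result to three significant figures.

h_f ≈ 1.15 m

V = 4Q/(πD²) = 4·0.736/(π·0.543²) = 3.178 m/s
Re = VD/ν = 3.178·0.543/1.32×10^-6 = 1.31×10^6 → turbulent
ε/D = 0.93/543 = 0.00171
Haaland: f = 0.02267
h_f = f(L/D)V²/(2g) = 0.02267·(53.5/0.543)·3.178²/(2·9.81) = 1.150 m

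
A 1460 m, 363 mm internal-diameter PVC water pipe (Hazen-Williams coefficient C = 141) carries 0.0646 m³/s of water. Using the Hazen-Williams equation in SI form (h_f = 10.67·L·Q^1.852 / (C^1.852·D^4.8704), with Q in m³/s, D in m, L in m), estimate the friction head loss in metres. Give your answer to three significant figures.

h_f = 10.67·1460·0.0646^1.852 / (141^1.852·0.363^4.8704) = 1.420 m

h_f ≈ 1.42 m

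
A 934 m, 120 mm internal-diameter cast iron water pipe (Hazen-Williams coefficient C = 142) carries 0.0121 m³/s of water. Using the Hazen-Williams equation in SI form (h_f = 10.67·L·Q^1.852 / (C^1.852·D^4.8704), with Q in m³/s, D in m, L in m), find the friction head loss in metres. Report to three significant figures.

h_f = 10.67·934·0.0121^1.852 / (142^1.852·0.120^4.8704) = 8.842 m

h_f ≈ 8.84 m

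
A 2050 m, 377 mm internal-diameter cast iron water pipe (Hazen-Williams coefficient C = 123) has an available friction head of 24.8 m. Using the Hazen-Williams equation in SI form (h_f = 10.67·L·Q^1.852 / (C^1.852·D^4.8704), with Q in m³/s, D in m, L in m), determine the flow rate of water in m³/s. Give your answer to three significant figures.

Rearranging: Q = [h_f·C^1.852·D^4.8704 / (10.67·L)]^(1/1.852)
Q = [24.8·123^1.852·0.377^4.8704 / (10.67·2050)]^0.540 = 0.2429 m³/s

Q ≈ 0.243 m³/s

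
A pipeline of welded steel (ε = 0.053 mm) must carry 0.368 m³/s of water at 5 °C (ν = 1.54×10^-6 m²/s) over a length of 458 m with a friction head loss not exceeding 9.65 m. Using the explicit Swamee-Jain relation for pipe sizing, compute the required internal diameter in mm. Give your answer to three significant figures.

D ≈ 381 mm

Swamee-Jain (Type III): D = 0.66·[ε^1.25·(LQ²/(gh_f))^4.75 + ν·Q^9.4·(L/(gh_f))^5.2]^0.04
LQ²/(gh_f) = 0.6552; L/(gh_f) = 4.838
Term 1 = ε^1.25·(…)^4.75 = 6.07×10^-7; Term 2 = ν·Q^9.4·(…)^5.2 = 4.64×10^-7
D = 0.66·(6.07×10^-7 + 4.64×10^-7)^0.04 = 0.3808 m = 381 mm
Check: V = 3.23 m/s, Re = 7.99×10^5, f = 0.01429, h_f = 9.14 m ≈ 9.65 m ✓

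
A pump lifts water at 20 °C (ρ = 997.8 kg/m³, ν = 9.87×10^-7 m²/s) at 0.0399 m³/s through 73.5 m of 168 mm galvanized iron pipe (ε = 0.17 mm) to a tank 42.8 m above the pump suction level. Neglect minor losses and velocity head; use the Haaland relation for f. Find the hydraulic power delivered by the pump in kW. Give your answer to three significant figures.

V = 4Q/(πD²) = 1.800 m/s; Re = 3.06×10^5; ε/D = 0.00101; f = 0.02056
h_f = f(L/D)V²/2g = 1.485 m
Total head H = z + h_f = 42.8 + 1.485 = 44.29 m
P_hyd = ρgQH = 997.8·9.81·0.0399·44.29 = 17.30 kW

P_hyd ≈ 17.3 kW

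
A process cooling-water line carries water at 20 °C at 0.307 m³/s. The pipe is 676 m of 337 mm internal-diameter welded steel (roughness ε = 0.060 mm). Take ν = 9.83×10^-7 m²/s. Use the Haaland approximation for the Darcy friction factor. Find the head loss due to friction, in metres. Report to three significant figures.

V = 4Q/(πD²) = 4·0.307/(π·0.337²) = 3.442 m/s
Re = VD/ν = 3.442·0.337/9.83×10^-7 = 1.18×10^6 → turbulent
ε/D = 0.060/337 = 1.78×10^-4
Haaland: f = 0.01422
h_f = f(L/D)V²/(2g) = 0.01422·(676/0.337)·3.442²/(2·9.81) = 17.23 m

h_f ≈ 17.2 m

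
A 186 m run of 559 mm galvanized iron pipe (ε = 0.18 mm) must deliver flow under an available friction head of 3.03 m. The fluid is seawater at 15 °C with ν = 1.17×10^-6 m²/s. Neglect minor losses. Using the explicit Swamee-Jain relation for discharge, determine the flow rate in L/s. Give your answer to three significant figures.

Swamee-Jain (Type II): Q = -0.965·√(gD⁵h_f/L)·ln[ε/(3.7D) + √(3.17ν²L/(gD³h_f))]
√(gD⁵h_f/L) = √(9.81·0.559⁵·3.03/186) = 0.09340
ε/(3.7D) = 8.70×10^-5; √(3.17ν²L/(gD³h_f)) = 1.25×10^-5
Q = -0.965·0.09340·ln(9.950×10^-5) = 0.8306 m³/s
Check: V = 3.38 m/s, Re = 1.62×10^6, f = 0.01569, h_f = 3.05 m ≈ 3.03 m ✓

Q ≈ 831 L/s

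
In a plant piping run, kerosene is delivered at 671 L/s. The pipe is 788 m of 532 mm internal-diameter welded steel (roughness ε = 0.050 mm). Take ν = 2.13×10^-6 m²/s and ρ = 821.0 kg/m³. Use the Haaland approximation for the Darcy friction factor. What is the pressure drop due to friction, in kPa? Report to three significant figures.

V = 4Q/(πD²) = 4·0.671/(π·0.532²) = 3.019 m/s
Re = VD/ν = 3.019·0.532/2.13×10^-6 = 7.54×10^5 → turbulent
ε/D = 0.050/532 = 9.40×10^-5
Haaland: f = 0.01358
h_f = f(L/D)V²/(2g) = 0.01358·(788/0.532)·3.019²/(2·9.81) = 9.342 m
Δp = ρg·h_f = 821.0·9.81·9.342 = 75.24 kPa

Δp ≈ 75.2 kPa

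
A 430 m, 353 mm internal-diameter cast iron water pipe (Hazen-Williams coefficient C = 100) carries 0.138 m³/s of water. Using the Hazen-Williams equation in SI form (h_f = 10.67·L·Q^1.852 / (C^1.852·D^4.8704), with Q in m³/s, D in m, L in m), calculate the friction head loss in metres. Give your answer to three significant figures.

h_f = 10.67·430·0.138^1.852 / (100^1.852·0.353^4.8704) = 3.692 m

h_f ≈ 3.69 m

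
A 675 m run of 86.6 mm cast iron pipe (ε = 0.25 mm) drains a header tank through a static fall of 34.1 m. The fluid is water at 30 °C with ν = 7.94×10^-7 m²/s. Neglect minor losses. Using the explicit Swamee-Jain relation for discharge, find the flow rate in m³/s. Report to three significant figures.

Q ≈ 0.0106 m³/s

Swamee-Jain (Type II): Q = -0.965·√(gD⁵h_f/L)·ln[ε/(3.7D) + √(3.17ν²L/(gD³h_f))]
√(gD⁵h_f/L) = √(9.81·0.0866⁵·34.1/675) = 0.001554
ε/(3.7D) = 7.80×10^-4; √(3.17ν²L/(gD³h_f)) = 7.88×10^-5
Q = -0.965·0.001554·ln(8.590×10^-4) = 0.01058 m³/s
Check: V = 1.80 m/s, Re = 1.96×10^5, f = 0.02677, h_f = 34.3 m ≈ 34.1 m ✓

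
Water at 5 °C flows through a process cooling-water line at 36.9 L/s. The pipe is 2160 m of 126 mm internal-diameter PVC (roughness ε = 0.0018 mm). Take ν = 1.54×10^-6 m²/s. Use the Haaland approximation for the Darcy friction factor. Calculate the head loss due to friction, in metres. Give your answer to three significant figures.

h_f ≈ 115 m

V = 4Q/(πD²) = 4·0.0369/(π·0.126²) = 2.959 m/s
Re = VD/ν = 2.959·0.126/1.54×10^-6 = 2.42×10^5 → turbulent
ε/D = 0.0018/126 = 1.43×10^-5
Haaland: f = 0.01504
h_f = f(L/D)V²/(2g) = 0.01504·(2160/0.126)·2.959²/(2·9.81) = 115.1 m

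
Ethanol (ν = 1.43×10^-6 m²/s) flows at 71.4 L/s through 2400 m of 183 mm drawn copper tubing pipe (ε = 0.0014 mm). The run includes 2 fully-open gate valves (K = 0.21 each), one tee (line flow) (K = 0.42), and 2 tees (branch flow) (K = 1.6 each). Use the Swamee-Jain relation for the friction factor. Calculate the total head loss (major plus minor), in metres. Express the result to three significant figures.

V = 4Q/(πD²) = 2.715 m/s; V²/2g = 0.3756 m
Re = 3.47×10^5, ε/D = 7.65×10^-6 → f = 0.01409 (Swamee-Jain)
Major: h_f = f(L/D)·V²/2g = 0.01409·13115·0.3756 = 69.38 m
Minor: ΣK = 4.04; h_m = ΣK·V²/2g = 1.517 m
Total H_L = 69.38 + 1.517 = 70.90 m

H_L ≈ 70.9 m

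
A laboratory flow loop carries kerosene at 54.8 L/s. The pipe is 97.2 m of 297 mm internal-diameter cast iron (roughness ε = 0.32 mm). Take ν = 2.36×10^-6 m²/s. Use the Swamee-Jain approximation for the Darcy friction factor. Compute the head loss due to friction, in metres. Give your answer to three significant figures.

V = 4Q/(πD²) = 4·0.0548/(π·0.297²) = 0.7910 m/s
Re = VD/ν = 0.7910·0.297/2.36×10^-6 = 9.95×10^4 → turbulent
ε/D = 0.32/297 = 0.00108
Swamee-Jain: f = 0.02262
h_f = f(L/D)V²/(2g) = 0.02262·(97.2/0.297)·0.7910²/(2·9.81) = 0.2360 m

h_f ≈ 0.236 m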